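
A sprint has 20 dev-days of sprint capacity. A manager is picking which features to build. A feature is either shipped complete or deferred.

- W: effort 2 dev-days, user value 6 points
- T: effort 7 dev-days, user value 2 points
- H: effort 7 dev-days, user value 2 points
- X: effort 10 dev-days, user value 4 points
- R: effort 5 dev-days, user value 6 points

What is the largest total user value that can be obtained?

Treat it as a binary knapsack problem.
W + H + R: effort 2 + 7 + 5 = 14 ≤ 20, user value 6 + 2 + 6 = 14.
W + T + R: effort 2 + 7 + 5 = 14 ≤ 20, user value 6 + 2 + 6 = 14.
W + X + R: effort 2 + 10 + 5 = 17 ≤ 20, user value 6 + 4 + 6 = 16.
Best is W, X, and R with total user value 16.

16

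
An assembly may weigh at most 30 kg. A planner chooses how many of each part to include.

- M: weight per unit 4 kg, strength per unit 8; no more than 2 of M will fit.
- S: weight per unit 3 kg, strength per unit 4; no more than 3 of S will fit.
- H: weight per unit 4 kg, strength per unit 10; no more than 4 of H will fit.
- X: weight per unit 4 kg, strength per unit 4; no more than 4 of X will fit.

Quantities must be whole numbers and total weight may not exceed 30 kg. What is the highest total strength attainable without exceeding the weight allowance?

64

This is a bounded integer knapsack.
2×M, 2×S, and 4×H: weight 30 ≤ 30, strength 2·8 + 2·4 + 4·10 = 64.
1×M, 2×S, 4×H, and 1×X: weight 30 ≤ 30, strength 1·8 + 2·4 + 4·10 + 1·4 = 60.
Best is 64.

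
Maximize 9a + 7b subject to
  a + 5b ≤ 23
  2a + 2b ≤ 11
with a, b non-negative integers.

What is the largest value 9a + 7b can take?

45

(a,b)=(5,0): 1·5+5·0=5≤23, 2·5+2·0=10≤11, objective 45.
(a,b)=(4,1): 1·4+5·1=9≤23, 2·4+2·1=10≤11, objective 43.
No feasible integer point exceeds 45.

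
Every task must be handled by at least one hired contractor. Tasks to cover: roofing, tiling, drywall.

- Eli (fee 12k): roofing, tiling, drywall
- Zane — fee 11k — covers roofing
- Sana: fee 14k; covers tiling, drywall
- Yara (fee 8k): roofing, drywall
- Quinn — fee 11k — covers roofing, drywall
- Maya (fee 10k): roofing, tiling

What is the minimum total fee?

Eli alone covers roofing, tiling, drywall — every task.
Total fee: 12.
No cover costs less than 12.

12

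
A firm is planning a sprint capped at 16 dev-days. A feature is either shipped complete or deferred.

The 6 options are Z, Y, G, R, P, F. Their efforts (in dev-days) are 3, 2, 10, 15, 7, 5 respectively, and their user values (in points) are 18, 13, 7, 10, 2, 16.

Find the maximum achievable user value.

47

Allowing fractional choices, the relaxed optimum would be about 51.2, but features are indivisible.
Z + Y + G: effort 3 + 2 + 10 = 15 ≤ 16, user value 18 + 13 + 7 = 38.
Z + P + F: effort 3 + 7 + 5 = 15 ≤ 16, user value 18 + 2 + 16 = 36.
Z + Y + F: effort 3 + 2 + 5 = 10 ≤ 16, user value 18 + 13 + 16 = 47.
Best is Z, Y, and F with total user value 47.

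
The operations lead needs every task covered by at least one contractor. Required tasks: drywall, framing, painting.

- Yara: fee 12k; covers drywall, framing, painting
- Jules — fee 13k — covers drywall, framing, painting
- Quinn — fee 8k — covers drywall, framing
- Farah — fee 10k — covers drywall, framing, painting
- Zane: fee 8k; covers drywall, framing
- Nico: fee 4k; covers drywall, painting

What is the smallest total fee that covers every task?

10

The greedy cost-per-new-task heuristic would pick Nico and Quinn for 12, but a cheaper cover exists.
Farah alone covers drywall, framing, painting — every task.
Total fee: 10.
No cover costs less than 10.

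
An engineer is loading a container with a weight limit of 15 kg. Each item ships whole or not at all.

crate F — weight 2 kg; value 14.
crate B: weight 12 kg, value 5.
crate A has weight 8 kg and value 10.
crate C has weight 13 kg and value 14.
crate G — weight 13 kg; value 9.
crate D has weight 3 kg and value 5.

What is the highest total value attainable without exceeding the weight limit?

29

Take crate F, crate A, and crate D: weight 2 + 8 + 3 = 13 ≤ 15, value 14 + 10 + 5 = 29.
No other feasible combination does better.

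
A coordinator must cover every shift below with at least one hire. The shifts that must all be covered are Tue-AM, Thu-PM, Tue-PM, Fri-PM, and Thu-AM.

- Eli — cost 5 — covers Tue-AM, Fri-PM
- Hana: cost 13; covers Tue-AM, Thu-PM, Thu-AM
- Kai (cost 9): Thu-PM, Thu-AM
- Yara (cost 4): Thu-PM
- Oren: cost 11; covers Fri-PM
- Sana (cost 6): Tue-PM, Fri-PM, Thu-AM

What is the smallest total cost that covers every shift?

15

This is a weighted set-cover instance.
Choose Eli, Yara, and Sana: together they cover Tue-AM, Thu-PM, Tue-PM, Fri-PM, Thu-AM — every shift.
Total cost: 5 + 4 + 6 = 15.
No cover costs less than 15.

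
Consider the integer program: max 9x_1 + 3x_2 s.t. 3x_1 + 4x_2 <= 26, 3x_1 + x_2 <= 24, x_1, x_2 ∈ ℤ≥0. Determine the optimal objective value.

(x_1,x_2)=(8,0): 3·8+4·0=24≤26, 3·8+1·0=24≤24, objective 72.
(x_1,x_2)=(7,1): 3·7+4·1=25≤26, 3·7+1·1=22≤24, objective 66.
The best lattice point is (8,0), giving 72.

72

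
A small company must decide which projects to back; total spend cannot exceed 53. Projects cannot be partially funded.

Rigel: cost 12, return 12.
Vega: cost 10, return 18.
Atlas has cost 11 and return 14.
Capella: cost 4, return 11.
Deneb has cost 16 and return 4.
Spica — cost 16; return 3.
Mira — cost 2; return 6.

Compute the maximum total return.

61

Rigel + Vega + Atlas + Capella + Spica: cost 12 + 10 + 11 + 4 + 16 = 53 ≤ 53, return 12 + 18 + 14 + 11 + 3 = 58.
Rigel + Vega + Atlas + Capella + Deneb: cost 12 + 10 + 11 + 4 + 16 = 53 ≤ 53, return 12 + 18 + 14 + 11 + 4 = 59.
Rigel + Vega + Atlas + Capella + Mira: cost 12 + 10 + 11 + 4 + 2 = 39 ≤ 53, return 12 + 18 + 14 + 11 + 6 = 61.
Best is Rigel, Vega, Atlas, Capella, and Mira with total return 61.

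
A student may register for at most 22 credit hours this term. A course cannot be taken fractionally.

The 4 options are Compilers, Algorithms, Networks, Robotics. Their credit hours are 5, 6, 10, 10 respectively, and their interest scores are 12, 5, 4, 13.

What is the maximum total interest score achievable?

30

Take Compilers, Algorithms, and Robotics: credit hours 5 + 6 + 10 = 21 ≤ 22, interest score 12 + 5 + 13 = 30.
No other feasible combination does better.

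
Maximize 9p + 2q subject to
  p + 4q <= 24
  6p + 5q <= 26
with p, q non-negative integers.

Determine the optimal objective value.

Relaxing integrality, the LP optimum is 39.00 at (p,q) = (4.33, 0), which is not an integer point.
(p,q)=(4,0): 1·4+4·0=4≤24, 6·4+5·0=24≤26, objective 36.
(p,q)=(3,1): 1·3+4·1=7≤24, 6·3+5·1=23≤26, objective 29.
(p,q)=(3,0): 1·3+4·0=3≤24, 6·3+5·0=18≤26, objective 27.
Maximum is 36 at (p,q)=(4,0).

36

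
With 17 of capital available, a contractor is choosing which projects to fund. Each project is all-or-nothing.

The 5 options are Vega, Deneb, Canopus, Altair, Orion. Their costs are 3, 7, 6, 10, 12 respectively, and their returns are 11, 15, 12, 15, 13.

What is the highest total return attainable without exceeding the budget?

38

Treat it as a binary knapsack problem.
Allowing fractional choices, the relaxed optimum would be about 39.5, but projects are indivisible.
Deneb + Altair: cost 7 + 10 = 17 ≤ 17, return 15 + 15 = 30.
Deneb + Canopus: cost 7 + 6 = 13 ≤ 17, return 15 + 12 = 27.
Vega + Deneb + Canopus: cost 3 + 7 + 6 = 16 ≤ 17, return 11 + 15 + 12 = 38.
Best is Vega, Deneb, and Canopus with total return 38.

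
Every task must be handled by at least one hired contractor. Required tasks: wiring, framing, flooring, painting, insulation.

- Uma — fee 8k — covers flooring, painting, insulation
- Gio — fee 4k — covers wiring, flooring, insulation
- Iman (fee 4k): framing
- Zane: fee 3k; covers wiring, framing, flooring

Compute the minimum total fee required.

Choose Uma and Zane: together they cover wiring, framing, flooring, painting, insulation — every task.
Total fee: 8 + 3 = 11.
No cover costs less than 11.

11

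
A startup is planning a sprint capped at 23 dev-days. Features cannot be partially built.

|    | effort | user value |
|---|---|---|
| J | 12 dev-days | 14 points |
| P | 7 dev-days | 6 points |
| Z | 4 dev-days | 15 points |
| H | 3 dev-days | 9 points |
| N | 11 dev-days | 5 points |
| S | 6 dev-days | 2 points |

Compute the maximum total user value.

Treat it as a binary knapsack problem.
Take J, Z, and H: effort 12 + 4 + 3 = 19 ≤ 23, user value 14 + 15 + 9 = 38.
No other feasible combination does better.

38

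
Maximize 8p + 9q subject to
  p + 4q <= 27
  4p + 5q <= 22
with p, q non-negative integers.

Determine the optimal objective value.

42

(p,q)=(3,2) is feasible, giving 42.
(p,q)=(4,1) is feasible, giving 41.
(p,q)=(5,0) is feasible, giving 40.
No feasible integer point exceeds 42.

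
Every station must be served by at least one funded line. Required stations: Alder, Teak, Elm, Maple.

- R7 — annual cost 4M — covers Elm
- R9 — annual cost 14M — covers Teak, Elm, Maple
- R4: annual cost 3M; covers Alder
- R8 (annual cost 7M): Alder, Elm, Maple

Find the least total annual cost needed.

17

The greedy cost-per-new-station heuristic would pick R8 and R9 for 21, but a cheaper cover exists.
Choose R9 and R4: together they cover Alder, Teak, Elm, Maple — every station.
Total annual cost: 14 + 3 = 17.
No cover costs less than 17.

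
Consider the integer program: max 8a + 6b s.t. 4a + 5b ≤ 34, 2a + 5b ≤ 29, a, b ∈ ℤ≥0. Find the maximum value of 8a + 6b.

(a,b)=(8,0): 4·8+5·0=32≤34, 2·8+5·0=16≤29, objective 64.
(a,b)=(7,1): 4·7+5·1=33≤34, 2·7+5·1=19≤29, objective 62.
(a,b)=(7,0): 4·7+5·0=28≤34, 2·7+5·0=14≤29, objective 56.
The best lattice point is (8,0), giving 64.

64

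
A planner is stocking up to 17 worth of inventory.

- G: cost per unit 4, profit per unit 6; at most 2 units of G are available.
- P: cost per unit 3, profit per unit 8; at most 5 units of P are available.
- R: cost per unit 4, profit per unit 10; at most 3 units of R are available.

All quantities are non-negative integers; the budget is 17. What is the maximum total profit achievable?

44

This is a bounded integer knapsack.
P has the best ratio (8/3); taking only P gives at most 5×8 = 40 (stopped by the cost limit).
Mixing does better — 3×P and 2×R: cost 17 ≤ 17, profit 3·8 + 2·10 = 44.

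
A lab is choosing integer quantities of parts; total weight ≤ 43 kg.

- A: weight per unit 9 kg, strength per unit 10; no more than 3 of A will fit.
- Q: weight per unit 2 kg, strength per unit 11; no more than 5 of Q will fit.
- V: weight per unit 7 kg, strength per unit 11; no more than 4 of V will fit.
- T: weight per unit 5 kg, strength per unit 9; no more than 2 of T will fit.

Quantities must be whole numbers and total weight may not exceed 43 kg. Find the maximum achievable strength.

Take 5×Q, 4×V, and 1×T: weight 43 ≤ 43, strength 5·11 + 4·11 + 1·9 = 108.
Q has the best ratio (11/2) and is taken to its limit of 5; remaining capacity is filled optimally with the others.

108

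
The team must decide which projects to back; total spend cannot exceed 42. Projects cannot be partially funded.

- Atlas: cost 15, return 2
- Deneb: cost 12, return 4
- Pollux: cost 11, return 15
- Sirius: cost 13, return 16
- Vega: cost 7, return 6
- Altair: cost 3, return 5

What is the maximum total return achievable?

Take Pollux, Sirius, Vega, and Altair: cost 11 + 13 + 7 + 3 = 34 ≤ 42, return 15 + 16 + 6 + 5 = 42.
No other feasible combination does better.

42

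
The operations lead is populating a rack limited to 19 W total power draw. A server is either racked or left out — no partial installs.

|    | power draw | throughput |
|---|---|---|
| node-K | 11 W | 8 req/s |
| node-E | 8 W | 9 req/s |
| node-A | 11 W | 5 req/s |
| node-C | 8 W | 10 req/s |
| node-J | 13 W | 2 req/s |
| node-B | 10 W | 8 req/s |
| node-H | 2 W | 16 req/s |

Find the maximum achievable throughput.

35

Allowing fractional choices, the relaxed optimum would be about 35.8, but servers are indivisible.
node-E + node-C + node-H: power draw 8 + 8 + 2 = 18 ≤ 19, throughput 9 + 10 + 16 = 35.
node-C + node-H: power draw 8 + 2 = 10 ≤ 19, throughput 10 + 16 = 26.
Best is node-E, node-C, and node-H with total throughput 35.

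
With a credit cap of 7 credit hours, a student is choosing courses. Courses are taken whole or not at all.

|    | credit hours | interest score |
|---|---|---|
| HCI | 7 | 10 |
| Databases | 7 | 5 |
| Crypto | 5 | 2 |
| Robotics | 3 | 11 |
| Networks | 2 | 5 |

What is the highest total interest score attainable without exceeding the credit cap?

Allowing fractional choices, the relaxed optimum would be about 18.9, but courses are indivisible.
Robotics: credit hours 3 ≤ 7, interest score 11.
Robotics + Networks: credit hours 3 + 2 = 5 ≤ 7, interest score 11 + 5 = 16.
Best is Robotics and Networks with total interest score 16.

16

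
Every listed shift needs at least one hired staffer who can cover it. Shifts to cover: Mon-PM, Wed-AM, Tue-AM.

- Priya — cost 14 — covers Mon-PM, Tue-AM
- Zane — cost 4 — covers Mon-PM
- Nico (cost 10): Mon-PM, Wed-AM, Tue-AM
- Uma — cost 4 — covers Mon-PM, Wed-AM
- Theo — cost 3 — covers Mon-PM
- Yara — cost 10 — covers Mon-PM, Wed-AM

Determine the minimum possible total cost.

10

This is an integer covering problem.
The greedy cost-per-new-shift heuristic would pick Uma and Nico for 14, but a cheaper cover exists.
Nico alone covers Mon-PM, Wed-AM, Tue-AM — every shift.
Total cost: 10.
No cover costs less than 10.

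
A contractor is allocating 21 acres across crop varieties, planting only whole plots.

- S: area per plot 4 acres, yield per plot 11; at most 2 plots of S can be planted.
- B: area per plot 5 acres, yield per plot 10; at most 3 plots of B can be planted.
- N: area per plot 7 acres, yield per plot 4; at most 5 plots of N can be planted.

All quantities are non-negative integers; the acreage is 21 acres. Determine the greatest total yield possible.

42

This is a bounded integer knapsack.
1×S and 3×B: area 19 ≤ 21, yield 1·11 + 3·10 = 41.
2×S and 2×B: area 18 ≤ 21, yield 2·11 + 2·10 = 42.
Best is 42.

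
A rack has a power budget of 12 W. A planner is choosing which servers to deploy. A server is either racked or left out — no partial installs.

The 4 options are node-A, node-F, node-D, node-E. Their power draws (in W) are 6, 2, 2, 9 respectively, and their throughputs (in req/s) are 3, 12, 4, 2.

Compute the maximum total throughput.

This is a 0-1 knapsack instance.
Allowing fractional choices, the relaxed optimum would be about 19.4, but servers are indivisible.
node-F + node-D: power draw 2 + 2 = 4 ≤ 12, throughput 12 + 4 = 16.
node-A + node-F + node-D: power draw 6 + 2 + 2 = 10 ≤ 12, throughput 3 + 12 + 4 = 19.
Best is node-A, node-F, and node-D with total throughput 19.

19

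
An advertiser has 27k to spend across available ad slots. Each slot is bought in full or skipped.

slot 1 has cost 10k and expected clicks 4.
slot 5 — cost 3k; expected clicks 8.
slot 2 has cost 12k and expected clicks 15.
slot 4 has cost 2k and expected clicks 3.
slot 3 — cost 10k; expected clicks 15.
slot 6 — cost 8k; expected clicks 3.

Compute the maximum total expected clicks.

This is an integer program with binary decision variables.
Take slot 5, slot 2, slot 4, and slot 3: cost 3 + 12 + 2 + 10 = 27 ≤ 27, expected clicks 8 + 15 + 3 + 15 = 41.
No other feasible combination does better.

41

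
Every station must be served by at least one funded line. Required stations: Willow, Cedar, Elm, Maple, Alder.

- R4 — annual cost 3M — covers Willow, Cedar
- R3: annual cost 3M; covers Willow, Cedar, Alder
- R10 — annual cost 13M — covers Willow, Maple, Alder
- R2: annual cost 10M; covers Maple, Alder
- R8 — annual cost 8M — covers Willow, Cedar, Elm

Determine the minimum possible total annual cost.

Choose R2 and R8: together they cover Willow, Cedar, Elm, Maple, Alder — every station.
Total annual cost: 10 + 8 = 18.

18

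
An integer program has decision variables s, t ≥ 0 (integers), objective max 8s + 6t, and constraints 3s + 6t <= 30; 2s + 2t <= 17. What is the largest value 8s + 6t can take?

64

The continuous relaxation peaks at (8.5, 0) with value 68.00; rounding to a feasible lattice point costs some objective.
(s,t)=(8,0): 3·8+6·0=24≤30, 2·8+2·0=16≤17, objective 64.
(s,t)=(7,1): 3·7+6·1=27≤30, 2·7+2·1=16≤17, objective 62.
(s,t)=(7,0): 3·7+6·0=21≤30, 2·7+2·0=14≤17, objective 56.
No feasible integer point exceeds 64.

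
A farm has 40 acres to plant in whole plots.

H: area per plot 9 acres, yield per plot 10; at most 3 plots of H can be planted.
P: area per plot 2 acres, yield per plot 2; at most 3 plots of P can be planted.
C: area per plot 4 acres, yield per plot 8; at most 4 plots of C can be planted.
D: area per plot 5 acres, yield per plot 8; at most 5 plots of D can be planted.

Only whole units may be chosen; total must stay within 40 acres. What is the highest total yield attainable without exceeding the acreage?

This is a bounded integer knapsack.
Take 2×P, 4×C, and 4×D: area 40 ≤ 40, yield 2·2 + 4·8 + 4·8 = 68.
C has the best ratio (8/4) and is taken to its limit of 4; remaining capacity is filled optimally with the others.

68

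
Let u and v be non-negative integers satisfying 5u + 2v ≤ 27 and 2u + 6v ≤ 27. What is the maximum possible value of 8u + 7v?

53

(u,v)=(4,3) is feasible, giving 53.
(u,v)=(4,2) is feasible, giving 46.
(u,v)=(3,3) is feasible, giving 45.
Maximum is 53 at (u,v)=(4,3).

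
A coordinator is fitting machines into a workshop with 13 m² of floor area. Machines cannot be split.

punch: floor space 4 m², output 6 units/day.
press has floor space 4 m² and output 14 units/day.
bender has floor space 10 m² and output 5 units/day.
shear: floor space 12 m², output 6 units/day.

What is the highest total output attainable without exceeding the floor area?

20

Allowing fractional choices, the relaxed optimum would be about 22.5, but machines are indivisible.
press: floor space 4 ≤ 13, output 14.
punch: floor space 4 ≤ 13, output 6.
punch + press: floor space 4 + 4 = 8 ≤ 13, output 6 + 14 = 20.
Best is punch and press with total output 20.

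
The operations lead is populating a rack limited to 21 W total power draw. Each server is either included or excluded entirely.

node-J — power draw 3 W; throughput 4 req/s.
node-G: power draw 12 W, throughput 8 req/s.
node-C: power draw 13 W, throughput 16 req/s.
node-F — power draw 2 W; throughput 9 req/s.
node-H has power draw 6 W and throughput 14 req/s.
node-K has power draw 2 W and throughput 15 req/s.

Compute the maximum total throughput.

45

Allowing fractional choices, the relaxed optimum would be about 51.8, but servers are indivisible.
node-J + node-F + node-H + node-K: power draw 3 + 2 + 6 + 2 = 13 ≤ 21, throughput 4 + 9 + 14 + 15 = 42.
node-J + node-C + node-F + node-K: power draw 3 + 13 + 2 + 2 = 20 ≤ 21, throughput 4 + 16 + 9 + 15 = 44.
node-C + node-H + node-K: power draw 13 + 6 + 2 = 21 ≤ 21, throughput 16 + 14 + 15 = 45.
Best is node-C, node-H, and node-K with total throughput 45.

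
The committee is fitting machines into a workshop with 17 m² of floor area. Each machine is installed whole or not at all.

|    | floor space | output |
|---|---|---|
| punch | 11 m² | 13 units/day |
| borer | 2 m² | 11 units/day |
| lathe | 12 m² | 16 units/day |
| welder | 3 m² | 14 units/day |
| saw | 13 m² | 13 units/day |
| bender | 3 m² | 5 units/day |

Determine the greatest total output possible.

Allowing fractional choices, the relaxed optimum would be about 42.0, but machines are indivisible.
borer + lathe + welder: floor space 2 + 12 + 3 = 17 ≤ 17, output 11 + 16 + 14 = 41.
punch + borer + welder: floor space 11 + 2 + 3 = 16 ≤ 17, output 13 + 11 + 14 = 38.
Best is borer, lathe, and welder with total output 41.

41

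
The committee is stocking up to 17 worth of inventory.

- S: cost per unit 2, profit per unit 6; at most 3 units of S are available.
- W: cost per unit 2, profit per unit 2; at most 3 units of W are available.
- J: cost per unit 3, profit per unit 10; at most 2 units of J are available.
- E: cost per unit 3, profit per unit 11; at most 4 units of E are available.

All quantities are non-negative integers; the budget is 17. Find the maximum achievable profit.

60

1×S, 2×J, and 3×E: cost 17 ≤ 17, profit 1·6 + 2·10 + 3·11 = 59.
1×S, 1×J, and 4×E: cost 17 ≤ 17, profit 1·6 + 1·10 + 4·11 = 60.
Best is 60.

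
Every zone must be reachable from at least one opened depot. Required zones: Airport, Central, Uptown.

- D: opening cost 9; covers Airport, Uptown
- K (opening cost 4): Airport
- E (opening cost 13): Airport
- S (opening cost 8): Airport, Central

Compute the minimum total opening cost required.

17

The greedy cost-per-new-zone heuristic would pick K, S, and D for 21, but a cheaper cover exists.
Choose D and S: together they cover Airport, Central, Uptown — every zone.
Total opening cost: 9 + 8 = 17.
No cover costs less than 17.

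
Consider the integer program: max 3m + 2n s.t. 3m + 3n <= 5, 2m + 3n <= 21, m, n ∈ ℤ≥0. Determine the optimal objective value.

3

(m,n)=(1,0) is feasible, giving 3.
(m,n)=(0,1) is feasible, giving 2.
(m,n)=(0,0) is feasible, giving 0.
No feasible integer point exceeds 3.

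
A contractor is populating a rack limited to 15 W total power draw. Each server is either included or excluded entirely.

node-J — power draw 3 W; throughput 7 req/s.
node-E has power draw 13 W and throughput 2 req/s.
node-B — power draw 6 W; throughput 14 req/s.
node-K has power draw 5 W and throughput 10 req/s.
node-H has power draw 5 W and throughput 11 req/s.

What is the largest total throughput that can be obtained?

node-J + node-B + node-H: power draw 3 + 6 + 5 = 14 ≤ 15, throughput 7 + 14 + 11 = 32.
node-J + node-B + node-K: power draw 3 + 6 + 5 = 14 ≤ 15, throughput 7 + 14 + 10 = 31.
node-J + node-K + node-H: power draw 3 + 5 + 5 = 13 ≤ 15, throughput 7 + 10 + 11 = 28.
Best is node-J, node-B, and node-H with total throughput 32.

32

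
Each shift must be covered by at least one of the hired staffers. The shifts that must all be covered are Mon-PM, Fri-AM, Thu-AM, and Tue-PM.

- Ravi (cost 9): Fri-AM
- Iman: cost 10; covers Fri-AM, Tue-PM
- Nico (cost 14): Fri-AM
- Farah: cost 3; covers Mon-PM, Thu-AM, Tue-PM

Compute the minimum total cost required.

12

This is a weighted set-cover instance.
Choose Ravi and Farah: together they cover Mon-PM, Fri-AM, Thu-AM, Tue-PM — every shift.
Total cost: 9 + 3 = 12.
No cover costs less than 12.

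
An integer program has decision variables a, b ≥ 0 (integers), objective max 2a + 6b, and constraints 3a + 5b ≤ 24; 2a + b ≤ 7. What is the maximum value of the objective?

26

(a,b)=(1,4) is feasible, giving 26.
(a,b)=(0,4) is feasible, giving 24.
(a,b)=(2,3) is feasible, giving 22.
(a,b)=(1,3) is feasible, giving 20.
Maximum is 26 at (a,b)=(1,4).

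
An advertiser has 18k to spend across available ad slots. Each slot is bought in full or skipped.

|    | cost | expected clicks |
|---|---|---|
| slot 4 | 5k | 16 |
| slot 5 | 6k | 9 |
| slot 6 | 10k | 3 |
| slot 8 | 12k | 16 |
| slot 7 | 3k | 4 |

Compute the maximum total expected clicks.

This is an integer program with binary decision variables.
Take slot 4 and slot 8: cost 5 + 12 = 17 ≤ 18, expected clicks 16 + 16 = 32.
No other feasible combination does better.

32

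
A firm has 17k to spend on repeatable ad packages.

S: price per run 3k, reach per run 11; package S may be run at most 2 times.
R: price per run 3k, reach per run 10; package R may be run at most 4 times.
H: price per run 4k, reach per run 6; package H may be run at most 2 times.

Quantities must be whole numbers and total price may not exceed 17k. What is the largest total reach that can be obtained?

52

2×S and 3×R: price 15 ≤ 17, reach 2·11 + 3·10 = 52.
1×S and 4×R: price 15 ≤ 17, reach 1·11 + 4·10 = 51.
Best is 52.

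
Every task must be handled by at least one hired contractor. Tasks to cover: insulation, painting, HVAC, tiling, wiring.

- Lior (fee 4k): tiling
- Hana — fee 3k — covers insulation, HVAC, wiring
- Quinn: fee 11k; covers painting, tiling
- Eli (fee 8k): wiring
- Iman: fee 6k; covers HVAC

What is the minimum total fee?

This is a weighted set-cover instance.
The greedy cost-per-new-task heuristic would pick Hana, Lior, and Quinn for 18, but a cheaper cover exists.
Choose Hana and Quinn: together they cover insulation, painting, HVAC, tiling, wiring — every task.
Total fee: 3 + 11 = 14.
No cover costs less than 14.

14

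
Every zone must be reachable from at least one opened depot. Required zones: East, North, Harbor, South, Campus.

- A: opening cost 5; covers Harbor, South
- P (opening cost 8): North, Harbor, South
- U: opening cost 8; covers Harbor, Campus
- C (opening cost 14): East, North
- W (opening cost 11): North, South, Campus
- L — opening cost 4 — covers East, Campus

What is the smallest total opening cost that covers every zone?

12

The greedy cost-per-new-zone heuristic would pick L, A, and P for 17, but a cheaper cover exists.
Choose P and L: together they cover East, North, Harbor, South, Campus — every zone.
Total opening cost: 8 + 4 = 12.
No cover costs less than 12.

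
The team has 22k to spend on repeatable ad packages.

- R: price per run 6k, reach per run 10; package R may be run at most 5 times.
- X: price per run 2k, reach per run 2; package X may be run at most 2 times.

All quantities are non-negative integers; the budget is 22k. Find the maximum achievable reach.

R has the best ratio (10/6); taking only R gives at most 3×10 = 30 (stopped by the price limit).
Mixing does better — 3×R and 2×X: price 22 ≤ 22, reach 3·10 + 2·2 = 34.

34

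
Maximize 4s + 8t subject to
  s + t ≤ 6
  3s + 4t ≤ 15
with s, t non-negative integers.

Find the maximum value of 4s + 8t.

Relaxing integrality, the LP optimum is 30.00 at (s,t) = (0, 3.75), which is not an integer point.
(s,t)=(1,3): 1·1+1·3=4≤6, 3·1+4·3=15≤15, objective 28.
(s,t)=(0,3): 1·0+1·3=3≤6, 3·0+4·3=12≤15, objective 24.
(s,t)=(2,2): 1·2+1·2=4≤6, 3·2+4·2=14≤15, objective 24.
Maximum is 28 at (s,t)=(1,3).

28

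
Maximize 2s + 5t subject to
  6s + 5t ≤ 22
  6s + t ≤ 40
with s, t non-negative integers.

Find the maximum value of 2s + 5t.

(s,t)=(0,4): 6·0+5·4=20≤22, 6·0+1·4=4≤40, objective 20.
(s,t)=(1,3): 6·1+5·3=21≤22, 6·1+1·3=9≤40, objective 17.
The best lattice point is (0,4), giving 20.

20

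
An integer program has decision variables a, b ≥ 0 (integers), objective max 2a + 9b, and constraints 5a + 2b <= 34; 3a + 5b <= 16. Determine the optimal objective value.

27

Relaxing integrality, the LP optimum is 28.80 at (a,b) = (0, 3.2), which is not an integer point.
(a,b)=(0,3): 5·0+2·3=6≤34, 3·0+5·3=15≤16, objective 27.
(a,b)=(1,2): 5·1+2·2=9≤34, 3·1+5·2=13≤16, objective 20.
(a,b)=(0,2): 5·0+2·2=4≤34, 3·0+5·2=10≤16, objective 18.
The best lattice point is (0,3), giving 27.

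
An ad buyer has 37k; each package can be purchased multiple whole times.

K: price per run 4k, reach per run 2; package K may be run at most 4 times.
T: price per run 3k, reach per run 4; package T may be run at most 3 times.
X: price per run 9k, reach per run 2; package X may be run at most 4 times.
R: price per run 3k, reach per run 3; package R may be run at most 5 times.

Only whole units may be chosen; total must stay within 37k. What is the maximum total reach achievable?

4×K, 3×T, and 4×R: price 37 ≤ 37, reach 4·2 + 3·4 + 4·3 = 32.
3×K, 3×T, and 5×R: price 36 ≤ 37, reach 3·2 + 3·4 + 5·3 = 33.
Best is 33.

33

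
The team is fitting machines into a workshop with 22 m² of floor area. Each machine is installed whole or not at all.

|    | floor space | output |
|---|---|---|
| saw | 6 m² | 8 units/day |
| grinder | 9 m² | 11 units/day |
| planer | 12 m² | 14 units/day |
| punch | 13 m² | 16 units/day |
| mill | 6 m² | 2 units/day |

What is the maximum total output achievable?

27

grinder + punch: floor space 9 + 13 = 22 ≤ 22, output 11 + 16 = 27.
grinder + planer: floor space 9 + 12 = 21 ≤ 22, output 11 + 14 = 25.
saw + punch: floor space 6 + 13 = 19 ≤ 22, output 8 + 16 = 24.
Best is grinder and punch with total output 27.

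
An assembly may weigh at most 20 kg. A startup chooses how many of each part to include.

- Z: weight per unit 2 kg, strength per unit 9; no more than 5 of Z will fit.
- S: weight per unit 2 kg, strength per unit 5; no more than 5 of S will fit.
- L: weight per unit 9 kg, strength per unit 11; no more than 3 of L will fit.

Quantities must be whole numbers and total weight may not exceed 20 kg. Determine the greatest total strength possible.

70

5×Z and 5×S: weight 20 ≤ 20, strength 5·9 + 5·5 = 70.
5×Z and 4×S: weight 18 ≤ 20, strength 5·9 + 4·5 = 65.
Best is 70.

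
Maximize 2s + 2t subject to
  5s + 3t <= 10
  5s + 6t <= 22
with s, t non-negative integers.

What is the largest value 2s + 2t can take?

6

The continuous relaxation peaks at (0, 3.33) with value 6.67; rounding to a feasible lattice point costs some objective.
(s,t)=(0,3): 5·0+3·3=9≤10, 5·0+6·3=18≤22, objective 6.
(s,t)=(0,2): 5·0+3·2=6≤10, 5·0+6·2=12≤22, objective 4.
Maximum is 6 at (s,t)=(0,3).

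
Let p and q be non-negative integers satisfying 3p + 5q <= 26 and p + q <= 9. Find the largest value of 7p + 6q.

(p,q)=(8,0): 3·8+5·0=24≤26, 1·8+1·0=8≤9, objective 56.
(p,q)=(7,1): 3·7+5·1=26≤26, 1·7+1·1=8≤9, objective 55.
(p,q)=(7,0): 3·7+5·0=21≤26, 1·7+1·0=7≤9, objective 49.
The best lattice point is (8,0), giving 56.

56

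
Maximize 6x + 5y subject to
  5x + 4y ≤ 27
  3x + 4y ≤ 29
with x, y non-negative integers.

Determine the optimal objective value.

33

(x,y)=(3,3) is feasible, giving 33.
(x,y)=(2,4) is feasible, giving 32.
(x,y)=(1,5) is feasible, giving 31.
(x,y)=(0,6) is feasible, giving 30.
The best lattice point is (3,3), giving 33.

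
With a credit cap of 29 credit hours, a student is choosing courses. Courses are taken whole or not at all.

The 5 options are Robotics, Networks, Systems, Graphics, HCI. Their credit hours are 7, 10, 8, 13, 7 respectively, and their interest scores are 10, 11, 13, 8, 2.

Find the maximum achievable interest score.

34

Robotics + Systems + Graphics: credit hours 7 + 8 + 13 = 28 ≤ 29, interest score 10 + 13 + 8 = 31.
Robotics + Networks + Systems: credit hours 7 + 10 + 8 = 25 ≤ 29, interest score 10 + 11 + 13 = 34.
Best is Robotics, Networks, and Systems with total interest score 34.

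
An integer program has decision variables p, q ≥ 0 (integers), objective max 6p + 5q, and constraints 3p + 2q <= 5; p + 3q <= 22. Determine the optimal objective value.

11

The continuous relaxation peaks at (0, 2.5) with value 12.50; rounding to a feasible lattice point costs some objective.
(p,q)=(1,1): 3·1+2·1=5≤5, 1·1+3·1=4≤22, objective 11.
(p,q)=(0,2): 3·0+2·2=4≤5, 1·0+3·2=6≤22, objective 10.
(p,q)=(1,0): 3·1+2·0=3≤5, 1·1+3·0=1≤22, objective 6.
Maximum is 11 at (p,q)=(1,1).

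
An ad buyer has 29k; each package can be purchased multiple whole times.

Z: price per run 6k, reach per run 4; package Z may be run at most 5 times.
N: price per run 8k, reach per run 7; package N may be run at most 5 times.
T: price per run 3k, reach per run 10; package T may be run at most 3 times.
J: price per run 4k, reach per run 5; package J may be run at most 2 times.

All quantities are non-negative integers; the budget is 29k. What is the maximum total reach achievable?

49

This is a bounded integer knapsack.
Take 2×N, 3×T, and 1×J: price 29 ≤ 29, reach 2·7 + 3·10 + 1·5 = 49.
T has the best ratio (10/3) and is taken to its limit of 3; remaining capacity is filled optimally with the others.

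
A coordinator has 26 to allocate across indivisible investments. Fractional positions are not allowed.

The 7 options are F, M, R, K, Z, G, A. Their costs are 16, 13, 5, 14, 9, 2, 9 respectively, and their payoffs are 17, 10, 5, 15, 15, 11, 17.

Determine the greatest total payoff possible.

48

Allowing fractional choices, the relaxed optimum would be about 49.4, but investments are indivisible.
K + G + A: cost 14 + 2 + 9 = 25 ≤ 26, payoff 15 + 11 + 17 = 43.
Z + G + A: cost 9 + 2 + 9 = 20 ≤ 26, payoff 15 + 11 + 17 = 43.
R + Z + G + A: cost 5 + 9 + 2 + 9 = 25 ≤ 26, payoff 5 + 15 + 11 + 17 = 48.
Best is R, Z, G, and A with total payoff 48.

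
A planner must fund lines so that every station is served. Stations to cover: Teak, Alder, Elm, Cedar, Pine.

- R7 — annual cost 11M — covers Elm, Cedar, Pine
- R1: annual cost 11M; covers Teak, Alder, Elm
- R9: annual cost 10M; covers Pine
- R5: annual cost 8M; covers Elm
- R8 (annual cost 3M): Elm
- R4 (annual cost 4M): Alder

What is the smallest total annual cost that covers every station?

22

This is an integer covering problem.
The greedy cost-per-new-station heuristic would pick R8, R4, R7, and R1 for 29, but a cheaper cover exists.
Choose R7 and R1: together they cover Teak, Alder, Elm, Cedar, Pine — every station.
Total annual cost: 11 + 11 = 22.
No cover costs less than 22.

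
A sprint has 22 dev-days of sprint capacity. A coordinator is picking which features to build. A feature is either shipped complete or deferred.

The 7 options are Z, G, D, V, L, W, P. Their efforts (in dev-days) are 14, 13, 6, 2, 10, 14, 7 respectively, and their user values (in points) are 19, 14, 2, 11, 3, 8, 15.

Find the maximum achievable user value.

This is a 0-1 knapsack instance.
Allowing fractional choices, the relaxed optimum would be about 43.6, but features are indivisible.
Z + P: effort 14 + 7 = 21 ≤ 22, user value 19 + 15 = 34.
Z + D + V: effort 14 + 6 + 2 = 22 ≤ 22, user value 19 + 2 + 11 = 32.
G + V + P: effort 13 + 2 + 7 = 22 ≤ 22, user value 14 + 11 + 15 = 40.
Best is G, V, and P with total user value 40.

40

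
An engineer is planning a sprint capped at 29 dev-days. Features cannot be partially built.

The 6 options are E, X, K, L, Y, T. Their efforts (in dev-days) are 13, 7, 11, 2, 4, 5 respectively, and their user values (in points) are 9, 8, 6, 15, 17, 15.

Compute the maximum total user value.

E + L + Y + T: effort 13 + 2 + 4 + 5 = 24 ≤ 29, user value 9 + 15 + 17 + 15 = 56.
X + K + L + Y + T: effort 7 + 11 + 2 + 4 + 5 = 29 ≤ 29, user value 8 + 6 + 15 + 17 + 15 = 61.
Best is X, K, L, Y, and T with total user value 61.

61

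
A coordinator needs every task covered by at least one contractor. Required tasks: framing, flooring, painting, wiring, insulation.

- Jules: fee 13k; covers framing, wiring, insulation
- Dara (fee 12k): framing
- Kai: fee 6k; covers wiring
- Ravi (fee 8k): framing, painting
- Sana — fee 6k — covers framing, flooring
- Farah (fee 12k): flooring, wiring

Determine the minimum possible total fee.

Choose Jules, Ravi, and Sana: together they cover framing, flooring, painting, wiring, insulation — every task.
Total fee: 13 + 8 + 6 = 27.

27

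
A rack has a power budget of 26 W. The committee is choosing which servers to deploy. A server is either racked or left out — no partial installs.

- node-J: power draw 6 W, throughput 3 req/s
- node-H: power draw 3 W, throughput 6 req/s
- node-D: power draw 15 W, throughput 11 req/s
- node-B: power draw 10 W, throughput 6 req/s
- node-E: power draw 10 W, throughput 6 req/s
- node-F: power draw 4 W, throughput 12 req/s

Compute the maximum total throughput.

Take node-H, node-D, and node-F: power draw 3 + 15 + 4 = 22 ≤ 26, throughput 6 + 11 + 12 = 29.
No other feasible combination does better.

29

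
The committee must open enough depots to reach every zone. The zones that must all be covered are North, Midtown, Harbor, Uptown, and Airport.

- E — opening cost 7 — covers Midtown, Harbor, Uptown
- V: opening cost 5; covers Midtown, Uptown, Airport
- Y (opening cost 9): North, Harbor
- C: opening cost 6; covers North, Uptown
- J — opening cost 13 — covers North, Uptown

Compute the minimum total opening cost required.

14

Choose V and Y: together they cover North, Midtown, Harbor, Uptown, Airport — every zone.
Total opening cost: 5 + 9 = 14.
No cover costs less than 14.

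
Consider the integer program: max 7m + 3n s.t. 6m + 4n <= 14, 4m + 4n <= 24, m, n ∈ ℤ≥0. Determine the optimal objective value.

14

Relaxing integrality, the LP optimum is 16.33 at (m,n) = (2.33, 0), which is not an integer point.
(m,n)=(2,0) is feasible, giving 14.
(m,n)=(1,1) is feasible, giving 10.
(m,n)=(1,0) is feasible, giving 7.
The best lattice point is (2,0), giving 14.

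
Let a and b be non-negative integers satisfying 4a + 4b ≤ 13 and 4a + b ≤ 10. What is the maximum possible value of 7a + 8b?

(a,b)=(0,3): 4·0+4·3=12≤13, 4·0+1·3=3≤10, objective 24.
(a,b)=(1,2): 4·1+4·2=12≤13, 4·1+1·2=6≤10, objective 23.
Maximum is 24 at (a,b)=(0,3).

24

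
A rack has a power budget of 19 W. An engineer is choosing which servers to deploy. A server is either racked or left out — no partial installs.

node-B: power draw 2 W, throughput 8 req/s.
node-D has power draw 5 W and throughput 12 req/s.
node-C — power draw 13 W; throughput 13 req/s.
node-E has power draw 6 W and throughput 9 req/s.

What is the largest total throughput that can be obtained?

29

Treat it as a binary knapsack problem.
Allowing fractional choices, the relaxed optimum would be about 35.0, but servers are indivisible.
node-C + node-E: power draw 13 + 6 = 19 ≤ 19, throughput 13 + 9 = 22.
node-B + node-D + node-E: power draw 2 + 5 + 6 = 13 ≤ 19, throughput 8 + 12 + 9 = 29.
node-D + node-C: power draw 5 + 13 = 18 ≤ 19, throughput 12 + 13 = 25.
Best is node-B, node-D, and node-E with total throughput 29.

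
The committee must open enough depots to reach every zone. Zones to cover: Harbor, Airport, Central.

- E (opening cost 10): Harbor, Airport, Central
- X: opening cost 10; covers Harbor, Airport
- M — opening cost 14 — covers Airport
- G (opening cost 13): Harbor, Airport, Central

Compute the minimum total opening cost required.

This is a weighted set-cover instance.
E alone covers Harbor, Airport, Central — every zone.
Total opening cost: 10.
No cover costs less than 10.

10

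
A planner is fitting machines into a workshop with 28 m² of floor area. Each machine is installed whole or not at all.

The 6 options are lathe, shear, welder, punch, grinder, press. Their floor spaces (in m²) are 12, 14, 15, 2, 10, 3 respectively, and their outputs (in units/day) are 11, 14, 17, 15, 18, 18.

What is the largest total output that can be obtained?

62

Take lathe, punch, grinder, and press: floor space 12 + 2 + 10 + 3 = 27 ≤ 28, output 11 + 15 + 18 + 18 = 62.
No other feasible combination does better.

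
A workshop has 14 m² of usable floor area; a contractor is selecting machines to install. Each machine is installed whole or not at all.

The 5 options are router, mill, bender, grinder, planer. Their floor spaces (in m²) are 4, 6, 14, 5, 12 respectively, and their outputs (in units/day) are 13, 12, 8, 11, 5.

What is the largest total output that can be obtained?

25

This is a 0-1 knapsack instance.
router + grinder: floor space 4 + 5 = 9 ≤ 14, output 13 + 11 = 24.
router + mill: floor space 4 + 6 = 10 ≤ 14, output 13 + 12 = 25.
Best is router and mill with total output 25.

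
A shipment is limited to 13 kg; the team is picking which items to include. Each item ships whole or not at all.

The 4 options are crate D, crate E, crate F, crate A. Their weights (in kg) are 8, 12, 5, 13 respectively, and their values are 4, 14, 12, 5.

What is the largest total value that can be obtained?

Allowing fractional choices, the relaxed optimum would be about 21.3, but items are indivisible.
crate E: weight 12 ≤ 13, value 14.
crate F: weight 5 ≤ 13, value 12.
crate D + crate F: weight 8 + 5 = 13 ≤ 13, value 4 + 12 = 16.
Best is crate D and crate F with total value 16.

16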